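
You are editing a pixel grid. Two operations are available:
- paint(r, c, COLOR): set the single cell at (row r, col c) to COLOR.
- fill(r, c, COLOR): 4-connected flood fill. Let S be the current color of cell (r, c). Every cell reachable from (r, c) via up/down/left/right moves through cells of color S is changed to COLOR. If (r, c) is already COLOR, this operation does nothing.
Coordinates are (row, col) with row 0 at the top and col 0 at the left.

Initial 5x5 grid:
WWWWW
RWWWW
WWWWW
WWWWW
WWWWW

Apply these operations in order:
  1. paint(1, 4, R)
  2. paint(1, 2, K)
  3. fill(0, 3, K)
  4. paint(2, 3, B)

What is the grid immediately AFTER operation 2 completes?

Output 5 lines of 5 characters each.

After op 1 paint(1,4,R):
WWWWW
RWWWR
WWWWW
WWWWW
WWWWW
After op 2 paint(1,2,K):
WWWWW
RWKWR
WWWWW
WWWWW
WWWWW

Answer: WWWWW
RWKWR
WWWWW
WWWWW
WWWWW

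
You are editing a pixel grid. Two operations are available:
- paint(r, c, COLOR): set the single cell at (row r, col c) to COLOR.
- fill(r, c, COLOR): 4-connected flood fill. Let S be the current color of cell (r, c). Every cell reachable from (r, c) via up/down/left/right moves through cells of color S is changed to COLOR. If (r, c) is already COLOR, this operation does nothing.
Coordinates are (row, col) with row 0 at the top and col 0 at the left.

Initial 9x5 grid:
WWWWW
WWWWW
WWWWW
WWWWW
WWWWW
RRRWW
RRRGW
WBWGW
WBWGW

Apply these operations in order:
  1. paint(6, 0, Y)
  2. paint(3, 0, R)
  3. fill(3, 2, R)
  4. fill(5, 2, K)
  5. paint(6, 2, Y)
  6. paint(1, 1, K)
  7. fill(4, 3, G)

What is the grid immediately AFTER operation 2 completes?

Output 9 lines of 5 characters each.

After op 1 paint(6,0,Y):
WWWWW
WWWWW
WWWWW
WWWWW
WWWWW
RRRWW
YRRGW
WBWGW
WBWGW
After op 2 paint(3,0,R):
WWWWW
WWWWW
WWWWW
RWWWW
WWWWW
RRRWW
YRRGW
WBWGW
WBWGW

Answer: WWWWW
WWWWW
WWWWW
RWWWW
WWWWW
RRRWW
YRRGW
WBWGW
WBWGW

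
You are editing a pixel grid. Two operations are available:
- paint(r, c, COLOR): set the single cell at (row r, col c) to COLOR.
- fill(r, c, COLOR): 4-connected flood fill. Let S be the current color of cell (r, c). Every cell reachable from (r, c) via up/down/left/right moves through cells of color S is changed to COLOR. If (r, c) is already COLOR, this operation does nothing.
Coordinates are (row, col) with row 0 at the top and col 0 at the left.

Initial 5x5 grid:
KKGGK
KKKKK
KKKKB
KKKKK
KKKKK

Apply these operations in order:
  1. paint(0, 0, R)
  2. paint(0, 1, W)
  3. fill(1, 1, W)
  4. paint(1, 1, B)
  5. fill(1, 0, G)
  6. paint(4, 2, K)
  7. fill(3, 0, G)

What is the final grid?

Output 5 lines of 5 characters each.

Answer: RWGGG
GBGGG
GGGGB
GGGGG
GGKGG

Derivation:
After op 1 paint(0,0,R):
RKGGK
KKKKK
KKKKB
KKKKK
KKKKK
After op 2 paint(0,1,W):
RWGGK
KKKKK
KKKKB
KKKKK
KKKKK
After op 3 fill(1,1,W) [20 cells changed]:
RWGGW
WWWWW
WWWWB
WWWWW
WWWWW
After op 4 paint(1,1,B):
RWGGW
WBWWW
WWWWB
WWWWW
WWWWW
After op 5 fill(1,0,G) [19 cells changed]:
RWGGG
GBGGG
GGGGB
GGGGG
GGGGG
After op 6 paint(4,2,K):
RWGGG
GBGGG
GGGGB
GGGGG
GGKGG
After op 7 fill(3,0,G) [0 cells changed]:
RWGGG
GBGGG
GGGGB
GGGGG
GGKGG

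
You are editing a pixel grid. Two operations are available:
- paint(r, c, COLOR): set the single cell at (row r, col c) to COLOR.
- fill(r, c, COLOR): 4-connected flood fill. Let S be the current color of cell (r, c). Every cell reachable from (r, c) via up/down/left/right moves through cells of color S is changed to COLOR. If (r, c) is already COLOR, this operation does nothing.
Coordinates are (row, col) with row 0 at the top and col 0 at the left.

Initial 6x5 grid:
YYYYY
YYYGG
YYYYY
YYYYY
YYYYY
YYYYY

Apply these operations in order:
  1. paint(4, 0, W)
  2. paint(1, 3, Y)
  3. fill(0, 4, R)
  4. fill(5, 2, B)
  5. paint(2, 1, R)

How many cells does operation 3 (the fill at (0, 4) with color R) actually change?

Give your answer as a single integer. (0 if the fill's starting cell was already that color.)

Answer: 28

Derivation:
After op 1 paint(4,0,W):
YYYYY
YYYGG
YYYYY
YYYYY
WYYYY
YYYYY
After op 2 paint(1,3,Y):
YYYYY
YYYYG
YYYYY
YYYYY
WYYYY
YYYYY
After op 3 fill(0,4,R) [28 cells changed]:
RRRRR
RRRRG
RRRRR
RRRRR
WRRRR
RRRRR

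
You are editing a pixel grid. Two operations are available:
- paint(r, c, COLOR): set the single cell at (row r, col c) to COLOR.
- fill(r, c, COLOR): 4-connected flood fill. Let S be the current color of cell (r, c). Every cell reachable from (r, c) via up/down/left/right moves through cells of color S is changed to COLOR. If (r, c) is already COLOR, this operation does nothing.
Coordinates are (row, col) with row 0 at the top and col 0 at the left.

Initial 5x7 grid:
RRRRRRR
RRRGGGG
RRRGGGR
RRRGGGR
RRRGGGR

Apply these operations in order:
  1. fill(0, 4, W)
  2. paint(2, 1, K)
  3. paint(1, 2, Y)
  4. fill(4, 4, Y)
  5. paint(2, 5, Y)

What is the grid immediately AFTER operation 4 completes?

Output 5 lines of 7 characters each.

After op 1 fill(0,4,W) [19 cells changed]:
WWWWWWW
WWWGGGG
WWWGGGR
WWWGGGR
WWWGGGR
After op 2 paint(2,1,K):
WWWWWWW
WWWGGGG
WKWGGGR
WWWGGGR
WWWGGGR
After op 3 paint(1,2,Y):
WWWWWWW
WWYGGGG
WKWGGGR
WWWGGGR
WWWGGGR
After op 4 fill(4,4,Y) [13 cells changed]:
WWWWWWW
WWYYYYY
WKWYYYR
WWWYYYR
WWWYYYR

Answer: WWWWWWW
WWYYYYY
WKWYYYR
WWWYYYR
WWWYYYR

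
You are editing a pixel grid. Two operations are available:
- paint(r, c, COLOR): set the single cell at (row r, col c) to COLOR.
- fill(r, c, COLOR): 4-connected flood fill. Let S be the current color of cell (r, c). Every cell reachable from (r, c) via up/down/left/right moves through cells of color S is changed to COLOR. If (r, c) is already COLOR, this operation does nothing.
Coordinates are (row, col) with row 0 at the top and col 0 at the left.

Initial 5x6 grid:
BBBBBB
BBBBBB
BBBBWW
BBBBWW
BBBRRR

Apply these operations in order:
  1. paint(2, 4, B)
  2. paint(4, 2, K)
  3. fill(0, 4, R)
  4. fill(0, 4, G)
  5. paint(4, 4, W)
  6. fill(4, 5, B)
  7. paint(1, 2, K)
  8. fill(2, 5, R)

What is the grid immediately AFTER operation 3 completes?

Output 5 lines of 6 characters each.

After op 1 paint(2,4,B):
BBBBBB
BBBBBB
BBBBBW
BBBBWW
BBBRRR
After op 2 paint(4,2,K):
BBBBBB
BBBBBB
BBBBBW
BBBBWW
BBKRRR
After op 3 fill(0,4,R) [23 cells changed]:
RRRRRR
RRRRRR
RRRRRW
RRRRWW
RRKRRR

Answer: RRRRRR
RRRRRR
RRRRRW
RRRRWW
RRKRRR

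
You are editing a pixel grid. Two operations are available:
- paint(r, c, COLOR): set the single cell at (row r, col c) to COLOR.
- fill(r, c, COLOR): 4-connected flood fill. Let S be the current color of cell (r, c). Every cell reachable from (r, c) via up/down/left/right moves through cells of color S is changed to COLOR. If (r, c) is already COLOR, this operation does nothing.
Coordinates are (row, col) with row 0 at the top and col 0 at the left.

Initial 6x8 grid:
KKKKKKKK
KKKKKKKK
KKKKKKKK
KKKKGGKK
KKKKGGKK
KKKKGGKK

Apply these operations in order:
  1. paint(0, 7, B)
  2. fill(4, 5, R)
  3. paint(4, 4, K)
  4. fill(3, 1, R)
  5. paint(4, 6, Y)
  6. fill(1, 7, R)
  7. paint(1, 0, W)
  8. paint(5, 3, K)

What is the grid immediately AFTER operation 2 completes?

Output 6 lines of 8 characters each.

Answer: KKKKKKKB
KKKKKKKK
KKKKKKKK
KKKKRRKK
KKKKRRKK
KKKKRRKK

Derivation:
After op 1 paint(0,7,B):
KKKKKKKB
KKKKKKKK
KKKKKKKK
KKKKGGKK
KKKKGGKK
KKKKGGKK
After op 2 fill(4,5,R) [6 cells changed]:
KKKKKKKB
KKKKKKKK
KKKKKKKK
KKKKRRKK
KKKKRRKK
KKKKRRKK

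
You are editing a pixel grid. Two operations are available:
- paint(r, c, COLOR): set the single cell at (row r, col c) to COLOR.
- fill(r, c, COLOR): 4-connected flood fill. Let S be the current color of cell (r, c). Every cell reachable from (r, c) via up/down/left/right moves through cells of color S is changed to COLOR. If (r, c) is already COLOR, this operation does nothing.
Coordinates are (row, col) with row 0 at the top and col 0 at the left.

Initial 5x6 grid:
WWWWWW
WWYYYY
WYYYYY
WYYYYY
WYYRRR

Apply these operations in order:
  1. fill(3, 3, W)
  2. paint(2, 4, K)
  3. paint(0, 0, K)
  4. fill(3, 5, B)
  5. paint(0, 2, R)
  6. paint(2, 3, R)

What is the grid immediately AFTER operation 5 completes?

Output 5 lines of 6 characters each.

Answer: KBRBBB
BBBBBB
BBBBKB
BBBBBB
BBBRRR

Derivation:
After op 1 fill(3,3,W) [16 cells changed]:
WWWWWW
WWWWWW
WWWWWW
WWWWWW
WWWRRR
After op 2 paint(2,4,K):
WWWWWW
WWWWWW
WWWWKW
WWWWWW
WWWRRR
After op 3 paint(0,0,K):
KWWWWW
WWWWWW
WWWWKW
WWWWWW
WWWRRR
After op 4 fill(3,5,B) [25 cells changed]:
KBBBBB
BBBBBB
BBBBKB
BBBBBB
BBBRRR
After op 5 paint(0,2,R):
KBRBBB
BBBBBB
BBBBKB
BBBBBB
BBBRRR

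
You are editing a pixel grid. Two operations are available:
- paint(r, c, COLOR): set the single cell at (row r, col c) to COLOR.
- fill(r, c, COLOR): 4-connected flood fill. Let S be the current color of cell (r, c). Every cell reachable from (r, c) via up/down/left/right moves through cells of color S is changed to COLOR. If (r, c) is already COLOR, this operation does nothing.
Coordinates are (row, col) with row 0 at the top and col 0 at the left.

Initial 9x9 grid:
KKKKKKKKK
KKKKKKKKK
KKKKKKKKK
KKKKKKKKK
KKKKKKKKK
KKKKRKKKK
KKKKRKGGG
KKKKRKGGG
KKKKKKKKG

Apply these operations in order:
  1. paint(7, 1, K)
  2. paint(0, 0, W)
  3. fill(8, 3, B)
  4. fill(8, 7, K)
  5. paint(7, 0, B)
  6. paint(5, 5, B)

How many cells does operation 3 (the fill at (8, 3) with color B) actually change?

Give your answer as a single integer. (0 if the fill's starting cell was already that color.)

Answer: 70

Derivation:
After op 1 paint(7,1,K):
KKKKKKKKK
KKKKKKKKK
KKKKKKKKK
KKKKKKKKK
KKKKKKKKK
KKKKRKKKK
KKKKRKGGG
KKKKRKGGG
KKKKKKKKG
After op 2 paint(0,0,W):
WKKKKKKKK
KKKKKKKKK
KKKKKKKKK
KKKKKKKKK
KKKKKKKKK
KKKKRKKKK
KKKKRKGGG
KKKKRKGGG
KKKKKKKKG
After op 3 fill(8,3,B) [70 cells changed]:
WBBBBBBBB
BBBBBBBBB
BBBBBBBBB
BBBBBBBBB
BBBBBBBBB
BBBBRBBBB
BBBBRBGGG
BBBBRBGGG
BBBBBBBBG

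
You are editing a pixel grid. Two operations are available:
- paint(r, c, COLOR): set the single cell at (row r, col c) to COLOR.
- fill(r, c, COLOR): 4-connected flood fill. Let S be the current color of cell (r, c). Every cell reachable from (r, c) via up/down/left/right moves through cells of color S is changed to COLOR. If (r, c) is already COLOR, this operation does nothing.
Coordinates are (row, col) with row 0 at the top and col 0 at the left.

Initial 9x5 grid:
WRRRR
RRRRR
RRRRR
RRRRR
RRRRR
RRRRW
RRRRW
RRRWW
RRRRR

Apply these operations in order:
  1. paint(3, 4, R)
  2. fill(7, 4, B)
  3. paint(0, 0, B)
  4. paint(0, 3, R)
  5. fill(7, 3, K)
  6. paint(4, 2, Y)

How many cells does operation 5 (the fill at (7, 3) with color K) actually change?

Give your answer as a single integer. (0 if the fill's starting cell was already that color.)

After op 1 paint(3,4,R):
WRRRR
RRRRR
RRRRR
RRRRR
RRRRR
RRRRW
RRRRW
RRRWW
RRRRR
After op 2 fill(7,4,B) [4 cells changed]:
WRRRR
RRRRR
RRRRR
RRRRR
RRRRR
RRRRB
RRRRB
RRRBB
RRRRR
After op 3 paint(0,0,B):
BRRRR
RRRRR
RRRRR
RRRRR
RRRRR
RRRRB
RRRRB
RRRBB
RRRRR
After op 4 paint(0,3,R):
BRRRR
RRRRR
RRRRR
RRRRR
RRRRR
RRRRB
RRRRB
RRRBB
RRRRR
After op 5 fill(7,3,K) [4 cells changed]:
BRRRR
RRRRR
RRRRR
RRRRR
RRRRR
RRRRK
RRRRK
RRRKK
RRRRR

Answer: 4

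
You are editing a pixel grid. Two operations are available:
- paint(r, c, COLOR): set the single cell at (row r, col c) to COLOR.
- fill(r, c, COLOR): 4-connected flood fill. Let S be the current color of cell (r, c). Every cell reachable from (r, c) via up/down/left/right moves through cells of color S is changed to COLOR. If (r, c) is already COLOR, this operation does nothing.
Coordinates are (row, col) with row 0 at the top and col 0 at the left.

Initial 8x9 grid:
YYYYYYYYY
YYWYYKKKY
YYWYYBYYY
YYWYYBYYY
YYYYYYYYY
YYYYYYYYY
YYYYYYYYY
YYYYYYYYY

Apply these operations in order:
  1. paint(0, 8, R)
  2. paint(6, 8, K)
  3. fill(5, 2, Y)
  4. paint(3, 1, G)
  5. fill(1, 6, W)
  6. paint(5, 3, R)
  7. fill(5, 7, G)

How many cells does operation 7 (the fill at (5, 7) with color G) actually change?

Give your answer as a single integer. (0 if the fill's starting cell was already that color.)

After op 1 paint(0,8,R):
YYYYYYYYR
YYWYYKKKY
YYWYYBYYY
YYWYYBYYY
YYYYYYYYY
YYYYYYYYY
YYYYYYYYY
YYYYYYYYY
After op 2 paint(6,8,K):
YYYYYYYYR
YYWYYKKKY
YYWYYBYYY
YYWYYBYYY
YYYYYYYYY
YYYYYYYYY
YYYYYYYYK
YYYYYYYYY
After op 3 fill(5,2,Y) [0 cells changed]:
YYYYYYYYR
YYWYYKKKY
YYWYYBYYY
YYWYYBYYY
YYYYYYYYY
YYYYYYYYY
YYYYYYYYK
YYYYYYYYY
After op 4 paint(3,1,G):
YYYYYYYYR
YYWYYKKKY
YYWYYBYYY
YGWYYBYYY
YYYYYYYYY
YYYYYYYYY
YYYYYYYYK
YYYYYYYYY
After op 5 fill(1,6,W) [3 cells changed]:
YYYYYYYYR
YYWYYWWWY
YYWYYBYYY
YGWYYBYYY
YYYYYYYYY
YYYYYYYYY
YYYYYYYYK
YYYYYYYYY
After op 6 paint(5,3,R):
YYYYYYYYR
YYWYYWWWY
YYWYYBYYY
YGWYYBYYY
YYYYYYYYY
YYYRYYYYY
YYYYYYYYK
YYYYYYYYY
After op 7 fill(5,7,G) [60 cells changed]:
GGGGGGGGR
GGWGGWWWG
GGWGGBGGG
GGWGGBGGG
GGGGGGGGG
GGGRGGGGG
GGGGGGGGK
GGGGGGGGG

Answer: 60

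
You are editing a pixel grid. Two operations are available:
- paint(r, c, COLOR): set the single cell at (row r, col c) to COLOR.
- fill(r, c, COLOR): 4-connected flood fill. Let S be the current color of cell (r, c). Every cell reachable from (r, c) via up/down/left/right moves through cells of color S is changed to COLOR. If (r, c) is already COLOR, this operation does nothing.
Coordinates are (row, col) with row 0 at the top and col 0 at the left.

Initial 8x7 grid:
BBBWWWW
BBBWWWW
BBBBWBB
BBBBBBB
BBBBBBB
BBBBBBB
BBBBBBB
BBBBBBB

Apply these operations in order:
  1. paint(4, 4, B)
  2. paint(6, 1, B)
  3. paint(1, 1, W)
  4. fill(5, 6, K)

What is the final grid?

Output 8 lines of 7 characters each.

Answer: KKKWWWW
KWKWWWW
KKKKWKK
KKKKKKK
KKKKKKK
KKKKKKK
KKKKKKK
KKKKKKK

Derivation:
After op 1 paint(4,4,B):
BBBWWWW
BBBWWWW
BBBBWBB
BBBBBBB
BBBBBBB
BBBBBBB
BBBBBBB
BBBBBBB
After op 2 paint(6,1,B):
BBBWWWW
BBBWWWW
BBBBWBB
BBBBBBB
BBBBBBB
BBBBBBB
BBBBBBB
BBBBBBB
After op 3 paint(1,1,W):
BBBWWWW
BWBWWWW
BBBBWBB
BBBBBBB
BBBBBBB
BBBBBBB
BBBBBBB
BBBBBBB
After op 4 fill(5,6,K) [46 cells changed]:
KKKWWWW
KWKWWWW
KKKKWKK
KKKKKKK
KKKKKKK
KKKKKKK
KKKKKKK
KKKKKKK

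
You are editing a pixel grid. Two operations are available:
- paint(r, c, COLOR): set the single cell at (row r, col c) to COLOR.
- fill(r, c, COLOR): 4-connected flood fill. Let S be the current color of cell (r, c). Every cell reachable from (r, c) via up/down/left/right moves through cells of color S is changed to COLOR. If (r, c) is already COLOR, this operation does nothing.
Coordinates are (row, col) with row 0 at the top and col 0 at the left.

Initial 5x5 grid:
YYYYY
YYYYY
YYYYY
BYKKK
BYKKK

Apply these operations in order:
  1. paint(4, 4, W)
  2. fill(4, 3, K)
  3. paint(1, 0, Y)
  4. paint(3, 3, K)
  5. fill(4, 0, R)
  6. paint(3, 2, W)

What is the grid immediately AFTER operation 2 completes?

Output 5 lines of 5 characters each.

Answer: YYYYY
YYYYY
YYYYY
BYKKK
BYKKW

Derivation:
After op 1 paint(4,4,W):
YYYYY
YYYYY
YYYYY
BYKKK
BYKKW
After op 2 fill(4,3,K) [0 cells changed]:
YYYYY
YYYYY
YYYYY
BYKKK
BYKKW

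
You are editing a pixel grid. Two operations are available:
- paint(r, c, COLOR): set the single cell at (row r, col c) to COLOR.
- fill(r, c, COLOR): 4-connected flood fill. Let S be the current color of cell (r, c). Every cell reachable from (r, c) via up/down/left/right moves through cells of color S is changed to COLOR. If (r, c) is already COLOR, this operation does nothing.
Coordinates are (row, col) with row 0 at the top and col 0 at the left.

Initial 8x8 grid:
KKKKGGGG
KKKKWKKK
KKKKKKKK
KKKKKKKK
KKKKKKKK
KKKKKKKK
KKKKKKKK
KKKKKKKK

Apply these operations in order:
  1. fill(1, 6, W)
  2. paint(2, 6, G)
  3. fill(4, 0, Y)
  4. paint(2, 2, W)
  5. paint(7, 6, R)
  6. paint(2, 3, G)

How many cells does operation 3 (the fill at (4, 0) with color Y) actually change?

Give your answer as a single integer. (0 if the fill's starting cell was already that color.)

Answer: 59

Derivation:
After op 1 fill(1,6,W) [59 cells changed]:
WWWWGGGG
WWWWWWWW
WWWWWWWW
WWWWWWWW
WWWWWWWW
WWWWWWWW
WWWWWWWW
WWWWWWWW
After op 2 paint(2,6,G):
WWWWGGGG
WWWWWWWW
WWWWWWGW
WWWWWWWW
WWWWWWWW
WWWWWWWW
WWWWWWWW
WWWWWWWW
After op 3 fill(4,0,Y) [59 cells changed]:
YYYYGGGG
YYYYYYYY
YYYYYYGY
YYYYYYYY
YYYYYYYY
YYYYYYYY
YYYYYYYY
YYYYYYYY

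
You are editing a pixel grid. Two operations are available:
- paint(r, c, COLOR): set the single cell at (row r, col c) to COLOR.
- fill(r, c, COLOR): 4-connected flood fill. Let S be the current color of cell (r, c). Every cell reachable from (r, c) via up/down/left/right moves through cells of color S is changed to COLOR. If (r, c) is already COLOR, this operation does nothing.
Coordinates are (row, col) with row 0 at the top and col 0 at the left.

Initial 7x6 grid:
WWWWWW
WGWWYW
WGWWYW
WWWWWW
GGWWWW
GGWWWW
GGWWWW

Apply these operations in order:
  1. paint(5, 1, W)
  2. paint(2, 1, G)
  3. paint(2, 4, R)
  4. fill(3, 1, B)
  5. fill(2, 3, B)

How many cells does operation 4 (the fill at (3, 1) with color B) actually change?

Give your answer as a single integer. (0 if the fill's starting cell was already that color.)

After op 1 paint(5,1,W):
WWWWWW
WGWWYW
WGWWYW
WWWWWW
GGWWWW
GWWWWW
GGWWWW
After op 2 paint(2,1,G):
WWWWWW
WGWWYW
WGWWYW
WWWWWW
GGWWWW
GWWWWW
GGWWWW
After op 3 paint(2,4,R):
WWWWWW
WGWWYW
WGWWRW
WWWWWW
GGWWWW
GWWWWW
GGWWWW
After op 4 fill(3,1,B) [33 cells changed]:
BBBBBB
BGBBYB
BGBBRB
BBBBBB
GGBBBB
GBBBBB
GGBBBB

Answer: 33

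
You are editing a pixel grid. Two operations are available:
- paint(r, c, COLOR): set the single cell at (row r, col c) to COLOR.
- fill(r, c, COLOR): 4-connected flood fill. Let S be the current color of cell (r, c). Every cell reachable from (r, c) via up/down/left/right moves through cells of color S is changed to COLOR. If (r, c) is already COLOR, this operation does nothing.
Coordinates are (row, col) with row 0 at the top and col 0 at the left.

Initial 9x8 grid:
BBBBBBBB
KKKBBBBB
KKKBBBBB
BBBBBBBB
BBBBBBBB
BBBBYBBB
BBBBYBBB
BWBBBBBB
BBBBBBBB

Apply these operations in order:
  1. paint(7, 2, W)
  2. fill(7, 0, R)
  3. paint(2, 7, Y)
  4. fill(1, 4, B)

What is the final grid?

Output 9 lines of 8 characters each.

After op 1 paint(7,2,W):
BBBBBBBB
KKKBBBBB
KKKBBBBB
BBBBBBBB
BBBBBBBB
BBBBYBBB
BBBBYBBB
BWWBBBBB
BBBBBBBB
After op 2 fill(7,0,R) [62 cells changed]:
RRRRRRRR
KKKRRRRR
KKKRRRRR
RRRRRRRR
RRRRRRRR
RRRRYRRR
RRRRYRRR
RWWRRRRR
RRRRRRRR
After op 3 paint(2,7,Y):
RRRRRRRR
KKKRRRRR
KKKRRRRY
RRRRRRRR
RRRRRRRR
RRRRYRRR
RRRRYRRR
RWWRRRRR
RRRRRRRR
After op 4 fill(1,4,B) [61 cells changed]:
BBBBBBBB
KKKBBBBB
KKKBBBBY
BBBBBBBB
BBBBBBBB
BBBBYBBB
BBBBYBBB
BWWBBBBB
BBBBBBBB

Answer: BBBBBBBB
KKKBBBBB
KKKBBBBY
BBBBBBBB
BBBBBBBB
BBBBYBBB
BBBBYBBB
BWWBBBBB
BBBBBBBB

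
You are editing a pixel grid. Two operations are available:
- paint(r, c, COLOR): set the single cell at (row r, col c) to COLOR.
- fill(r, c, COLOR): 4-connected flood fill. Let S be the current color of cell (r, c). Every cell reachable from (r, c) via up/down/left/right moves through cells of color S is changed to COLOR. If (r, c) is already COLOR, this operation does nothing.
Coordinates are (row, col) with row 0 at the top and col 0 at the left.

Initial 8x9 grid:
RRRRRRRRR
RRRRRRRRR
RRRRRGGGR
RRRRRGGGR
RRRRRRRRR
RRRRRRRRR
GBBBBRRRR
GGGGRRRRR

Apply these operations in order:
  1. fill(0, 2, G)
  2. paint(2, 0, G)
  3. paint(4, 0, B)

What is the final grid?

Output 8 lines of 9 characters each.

Answer: GGGGGGGGG
GGGGGGGGG
GGGGGGGGG
GGGGGGGGG
BGGGGGGGG
GGGGGGGGG
GBBBBGGGG
GGGGGGGGG

Derivation:
After op 1 fill(0,2,G) [57 cells changed]:
GGGGGGGGG
GGGGGGGGG
GGGGGGGGG
GGGGGGGGG
GGGGGGGGG
GGGGGGGGG
GBBBBGGGG
GGGGGGGGG
After op 2 paint(2,0,G):
GGGGGGGGG
GGGGGGGGG
GGGGGGGGG
GGGGGGGGG
GGGGGGGGG
GGGGGGGGG
GBBBBGGGG
GGGGGGGGG
After op 3 paint(4,0,B):
GGGGGGGGG
GGGGGGGGG
GGGGGGGGG
GGGGGGGGG
BGGGGGGGG
GGGGGGGGG
GBBBBGGGG
GGGGGGGGG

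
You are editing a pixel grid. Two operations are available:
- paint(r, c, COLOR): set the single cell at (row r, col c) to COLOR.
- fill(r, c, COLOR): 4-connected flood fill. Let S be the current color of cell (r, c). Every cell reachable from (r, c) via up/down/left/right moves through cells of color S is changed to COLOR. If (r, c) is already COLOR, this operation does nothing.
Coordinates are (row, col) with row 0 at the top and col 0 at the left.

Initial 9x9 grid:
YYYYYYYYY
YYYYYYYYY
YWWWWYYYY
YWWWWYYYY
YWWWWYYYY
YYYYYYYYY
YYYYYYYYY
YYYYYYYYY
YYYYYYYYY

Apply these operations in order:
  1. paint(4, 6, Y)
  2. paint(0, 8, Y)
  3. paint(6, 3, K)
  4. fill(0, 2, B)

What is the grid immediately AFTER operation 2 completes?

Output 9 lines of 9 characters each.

Answer: YYYYYYYYY
YYYYYYYYY
YWWWWYYYY
YWWWWYYYY
YWWWWYYYY
YYYYYYYYY
YYYYYYYYY
YYYYYYYYY
YYYYYYYYY

Derivation:
After op 1 paint(4,6,Y):
YYYYYYYYY
YYYYYYYYY
YWWWWYYYY
YWWWWYYYY
YWWWWYYYY
YYYYYYYYY
YYYYYYYYY
YYYYYYYYY
YYYYYYYYY
After op 2 paint(0,8,Y):
YYYYYYYYY
YYYYYYYYY
YWWWWYYYY
YWWWWYYYY
YWWWWYYYY
YYYYYYYYY
YYYYYYYYY
YYYYYYYYY
YYYYYYYYY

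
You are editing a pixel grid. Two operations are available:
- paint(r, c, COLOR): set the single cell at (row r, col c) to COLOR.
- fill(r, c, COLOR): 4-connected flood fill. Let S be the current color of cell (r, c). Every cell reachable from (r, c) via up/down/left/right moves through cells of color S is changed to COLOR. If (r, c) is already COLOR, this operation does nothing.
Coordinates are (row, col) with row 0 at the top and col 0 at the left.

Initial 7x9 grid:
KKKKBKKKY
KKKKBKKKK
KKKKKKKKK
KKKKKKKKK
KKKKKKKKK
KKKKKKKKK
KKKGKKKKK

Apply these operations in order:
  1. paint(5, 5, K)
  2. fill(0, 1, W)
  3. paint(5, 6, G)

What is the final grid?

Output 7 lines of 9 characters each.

Answer: WWWWBWWWY
WWWWBWWWW
WWWWWWWWW
WWWWWWWWW
WWWWWWWWW
WWWWWWGWW
WWWGWWWWW

Derivation:
After op 1 paint(5,5,K):
KKKKBKKKY
KKKKBKKKK
KKKKKKKKK
KKKKKKKKK
KKKKKKKKK
KKKKKKKKK
KKKGKKKKK
After op 2 fill(0,1,W) [59 cells changed]:
WWWWBWWWY
WWWWBWWWW
WWWWWWWWW
WWWWWWWWW
WWWWWWWWW
WWWWWWWWW
WWWGWWWWW
After op 3 paint(5,6,G):
WWWWBWWWY
WWWWBWWWW
WWWWWWWWW
WWWWWWWWW
WWWWWWWWW
WWWWWWGWW
WWWGWWWWW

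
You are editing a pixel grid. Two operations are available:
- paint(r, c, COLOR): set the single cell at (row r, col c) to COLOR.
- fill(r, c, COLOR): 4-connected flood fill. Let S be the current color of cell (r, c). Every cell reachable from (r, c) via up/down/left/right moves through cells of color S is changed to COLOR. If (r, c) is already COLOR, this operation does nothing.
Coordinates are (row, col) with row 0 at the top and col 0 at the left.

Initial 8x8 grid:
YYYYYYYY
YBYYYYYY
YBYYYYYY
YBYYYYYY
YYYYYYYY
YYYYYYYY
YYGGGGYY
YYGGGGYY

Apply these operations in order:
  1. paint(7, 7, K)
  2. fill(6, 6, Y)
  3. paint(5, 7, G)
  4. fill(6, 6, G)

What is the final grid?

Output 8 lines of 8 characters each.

After op 1 paint(7,7,K):
YYYYYYYY
YBYYYYYY
YBYYYYYY
YBYYYYYY
YYYYYYYY
YYYYYYYY
YYGGGGYY
YYGGGGYK
After op 2 fill(6,6,Y) [0 cells changed]:
YYYYYYYY
YBYYYYYY
YBYYYYYY
YBYYYYYY
YYYYYYYY
YYYYYYYY
YYGGGGYY
YYGGGGYK
After op 3 paint(5,7,G):
YYYYYYYY
YBYYYYYY
YBYYYYYY
YBYYYYYY
YYYYYYYY
YYYYYYYG
YYGGGGYY
YYGGGGYK
After op 4 fill(6,6,G) [51 cells changed]:
GGGGGGGG
GBGGGGGG
GBGGGGGG
GBGGGGGG
GGGGGGGG
GGGGGGGG
GGGGGGGG
GGGGGGGK

Answer: GGGGGGGG
GBGGGGGG
GBGGGGGG
GBGGGGGG
GGGGGGGG
GGGGGGGG
GGGGGGGG
GGGGGGGK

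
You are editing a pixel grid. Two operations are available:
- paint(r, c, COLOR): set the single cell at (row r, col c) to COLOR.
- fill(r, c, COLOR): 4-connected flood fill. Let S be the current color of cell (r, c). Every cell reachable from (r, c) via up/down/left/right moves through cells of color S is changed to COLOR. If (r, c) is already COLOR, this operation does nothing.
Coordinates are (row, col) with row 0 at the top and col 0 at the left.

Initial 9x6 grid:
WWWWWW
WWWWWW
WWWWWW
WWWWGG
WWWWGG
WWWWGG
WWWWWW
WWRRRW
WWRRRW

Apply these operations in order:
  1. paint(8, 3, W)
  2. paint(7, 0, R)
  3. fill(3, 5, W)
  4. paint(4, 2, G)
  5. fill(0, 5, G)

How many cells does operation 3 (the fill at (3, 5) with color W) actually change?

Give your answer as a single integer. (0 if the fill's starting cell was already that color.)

Answer: 6

Derivation:
After op 1 paint(8,3,W):
WWWWWW
WWWWWW
WWWWWW
WWWWGG
WWWWGG
WWWWGG
WWWWWW
WWRRRW
WWRWRW
After op 2 paint(7,0,R):
WWWWWW
WWWWWW
WWWWWW
WWWWGG
WWWWGG
WWWWGG
WWWWWW
RWRRRW
WWRWRW
After op 3 fill(3,5,W) [6 cells changed]:
WWWWWW
WWWWWW
WWWWWW
WWWWWW
WWWWWW
WWWWWW
WWWWWW
RWRRRW
WWRWRW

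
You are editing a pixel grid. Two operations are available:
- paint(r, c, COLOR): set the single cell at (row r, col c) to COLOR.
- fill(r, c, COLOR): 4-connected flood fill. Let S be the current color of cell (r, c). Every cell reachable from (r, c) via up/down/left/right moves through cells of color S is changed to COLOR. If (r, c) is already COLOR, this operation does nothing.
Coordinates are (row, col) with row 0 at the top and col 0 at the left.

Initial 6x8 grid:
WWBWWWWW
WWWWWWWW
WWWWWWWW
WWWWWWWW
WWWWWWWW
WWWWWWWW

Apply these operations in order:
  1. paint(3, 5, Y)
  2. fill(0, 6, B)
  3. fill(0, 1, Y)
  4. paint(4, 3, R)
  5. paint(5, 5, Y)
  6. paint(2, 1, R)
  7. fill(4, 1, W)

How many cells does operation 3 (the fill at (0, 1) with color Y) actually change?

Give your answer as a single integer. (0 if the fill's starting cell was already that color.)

After op 1 paint(3,5,Y):
WWBWWWWW
WWWWWWWW
WWWWWWWW
WWWWWYWW
WWWWWWWW
WWWWWWWW
After op 2 fill(0,6,B) [46 cells changed]:
BBBBBBBB
BBBBBBBB
BBBBBBBB
BBBBBYBB
BBBBBBBB
BBBBBBBB
After op 3 fill(0,1,Y) [47 cells changed]:
YYYYYYYY
YYYYYYYY
YYYYYYYY
YYYYYYYY
YYYYYYYY
YYYYYYYY

Answer: 47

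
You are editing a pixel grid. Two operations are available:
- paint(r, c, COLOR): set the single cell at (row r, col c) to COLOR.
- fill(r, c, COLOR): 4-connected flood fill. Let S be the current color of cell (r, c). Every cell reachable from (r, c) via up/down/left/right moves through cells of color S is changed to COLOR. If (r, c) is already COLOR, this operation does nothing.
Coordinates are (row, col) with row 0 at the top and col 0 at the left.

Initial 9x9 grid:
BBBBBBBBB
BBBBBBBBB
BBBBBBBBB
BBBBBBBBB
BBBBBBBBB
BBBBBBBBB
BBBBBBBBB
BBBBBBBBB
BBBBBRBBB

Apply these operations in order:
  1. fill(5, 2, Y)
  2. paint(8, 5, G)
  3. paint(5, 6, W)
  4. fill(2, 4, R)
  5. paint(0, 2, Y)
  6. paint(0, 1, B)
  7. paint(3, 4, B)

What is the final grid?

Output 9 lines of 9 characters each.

Answer: RBYRRRRRR
RRRRRRRRR
RRRRRRRRR
RRRRBRRRR
RRRRRRRRR
RRRRRRWRR
RRRRRRRRR
RRRRRRRRR
RRRRRGRRR

Derivation:
After op 1 fill(5,2,Y) [80 cells changed]:
YYYYYYYYY
YYYYYYYYY
YYYYYYYYY
YYYYYYYYY
YYYYYYYYY
YYYYYYYYY
YYYYYYYYY
YYYYYYYYY
YYYYYRYYY
After op 2 paint(8,5,G):
YYYYYYYYY
YYYYYYYYY
YYYYYYYYY
YYYYYYYYY
YYYYYYYYY
YYYYYYYYY
YYYYYYYYY
YYYYYYYYY
YYYYYGYYY
After op 3 paint(5,6,W):
YYYYYYYYY
YYYYYYYYY
YYYYYYYYY
YYYYYYYYY
YYYYYYYYY
YYYYYYWYY
YYYYYYYYY
YYYYYYYYY
YYYYYGYYY
After op 4 fill(2,4,R) [79 cells changed]:
RRRRRRRRR
RRRRRRRRR
RRRRRRRRR
RRRRRRRRR
RRRRRRRRR
RRRRRRWRR
RRRRRRRRR
RRRRRRRRR
RRRRRGRRR
After op 5 paint(0,2,Y):
RRYRRRRRR
RRRRRRRRR
RRRRRRRRR
RRRRRRRRR
RRRRRRRRR
RRRRRRWRR
RRRRRRRRR
RRRRRRRRR
RRRRRGRRR
After op 6 paint(0,1,B):
RBYRRRRRR
RRRRRRRRR
RRRRRRRRR
RRRRRRRRR
RRRRRRRRR
RRRRRRWRR
RRRRRRRRR
RRRRRRRRR
RRRRRGRRR
After op 7 paint(3,4,B):
RBYRRRRRR
RRRRRRRRR
RRRRRRRRR
RRRRBRRRR
RRRRRRRRR
RRRRRRWRR
RRRRRRRRR
RRRRRRRRR
RRRRRGRRR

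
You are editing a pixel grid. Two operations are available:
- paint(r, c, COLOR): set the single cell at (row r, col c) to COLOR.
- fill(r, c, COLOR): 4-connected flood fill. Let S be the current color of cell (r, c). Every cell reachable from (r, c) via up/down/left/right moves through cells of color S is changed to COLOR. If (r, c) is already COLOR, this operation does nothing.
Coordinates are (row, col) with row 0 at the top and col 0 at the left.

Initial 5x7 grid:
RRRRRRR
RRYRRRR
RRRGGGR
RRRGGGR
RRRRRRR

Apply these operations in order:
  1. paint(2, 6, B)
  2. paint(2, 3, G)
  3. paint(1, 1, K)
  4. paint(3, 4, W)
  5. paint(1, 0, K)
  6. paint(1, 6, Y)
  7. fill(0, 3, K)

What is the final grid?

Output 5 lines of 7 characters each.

Answer: KKKKKKK
KKYKKKY
RRRGGGB
RRRGWGR
RRRRRRR

Derivation:
After op 1 paint(2,6,B):
RRRRRRR
RRYRRRR
RRRGGGB
RRRGGGR
RRRRRRR
After op 2 paint(2,3,G):
RRRRRRR
RRYRRRR
RRRGGGB
RRRGGGR
RRRRRRR
After op 3 paint(1,1,K):
RRRRRRR
RKYRRRR
RRRGGGB
RRRGGGR
RRRRRRR
After op 4 paint(3,4,W):
RRRRRRR
RKYRRRR
RRRGGGB
RRRGWGR
RRRRRRR
After op 5 paint(1,0,K):
RRRRRRR
KKYRRRR
RRRGGGB
RRRGWGR
RRRRRRR
After op 6 paint(1,6,Y):
RRRRRRR
KKYRRRY
RRRGGGB
RRRGWGR
RRRRRRR
After op 7 fill(0,3,K) [10 cells changed]:
KKKKKKK
KKYKKKY
RRRGGGB
RRRGWGR
RRRRRRR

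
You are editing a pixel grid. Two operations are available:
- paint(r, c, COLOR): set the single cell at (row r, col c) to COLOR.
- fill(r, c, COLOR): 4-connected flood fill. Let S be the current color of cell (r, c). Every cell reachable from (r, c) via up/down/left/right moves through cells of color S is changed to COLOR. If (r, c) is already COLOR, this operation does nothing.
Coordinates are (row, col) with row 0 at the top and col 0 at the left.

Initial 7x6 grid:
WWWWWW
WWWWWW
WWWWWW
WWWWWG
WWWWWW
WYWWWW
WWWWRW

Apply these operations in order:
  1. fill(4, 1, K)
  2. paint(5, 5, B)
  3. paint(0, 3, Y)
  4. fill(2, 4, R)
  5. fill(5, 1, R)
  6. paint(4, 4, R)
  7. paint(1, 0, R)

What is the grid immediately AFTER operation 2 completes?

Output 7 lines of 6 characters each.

After op 1 fill(4,1,K) [39 cells changed]:
KKKKKK
KKKKKK
KKKKKK
KKKKKG
KKKKKK
KYKKKK
KKKKRK
After op 2 paint(5,5,B):
KKKKKK
KKKKKK
KKKKKK
KKKKKG
KKKKKK
KYKKKB
KKKKRK

Answer: KKKKKK
KKKKKK
KKKKKK
KKKKKG
KKKKKK
KYKKKB
KKKKRK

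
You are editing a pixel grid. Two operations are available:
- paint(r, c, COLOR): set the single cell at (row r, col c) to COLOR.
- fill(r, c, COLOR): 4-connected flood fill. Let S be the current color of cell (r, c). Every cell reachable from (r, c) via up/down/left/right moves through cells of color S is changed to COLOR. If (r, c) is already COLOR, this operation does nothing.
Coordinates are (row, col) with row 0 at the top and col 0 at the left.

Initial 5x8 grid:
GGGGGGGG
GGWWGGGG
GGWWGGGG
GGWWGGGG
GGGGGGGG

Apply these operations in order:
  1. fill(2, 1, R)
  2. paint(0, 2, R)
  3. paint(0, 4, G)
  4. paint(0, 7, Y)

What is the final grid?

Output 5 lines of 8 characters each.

Answer: RRRRGRRY
RRWWRRRR
RRWWRRRR
RRWWRRRR
RRRRRRRR

Derivation:
After op 1 fill(2,1,R) [34 cells changed]:
RRRRRRRR
RRWWRRRR
RRWWRRRR
RRWWRRRR
RRRRRRRR
After op 2 paint(0,2,R):
RRRRRRRR
RRWWRRRR
RRWWRRRR
RRWWRRRR
RRRRRRRR
After op 3 paint(0,4,G):
RRRRGRRR
RRWWRRRR
RRWWRRRR
RRWWRRRR
RRRRRRRR
After op 4 paint(0,7,Y):
RRRRGRRY
RRWWRRRR
RRWWRRRR
RRWWRRRR
RRRRRRRR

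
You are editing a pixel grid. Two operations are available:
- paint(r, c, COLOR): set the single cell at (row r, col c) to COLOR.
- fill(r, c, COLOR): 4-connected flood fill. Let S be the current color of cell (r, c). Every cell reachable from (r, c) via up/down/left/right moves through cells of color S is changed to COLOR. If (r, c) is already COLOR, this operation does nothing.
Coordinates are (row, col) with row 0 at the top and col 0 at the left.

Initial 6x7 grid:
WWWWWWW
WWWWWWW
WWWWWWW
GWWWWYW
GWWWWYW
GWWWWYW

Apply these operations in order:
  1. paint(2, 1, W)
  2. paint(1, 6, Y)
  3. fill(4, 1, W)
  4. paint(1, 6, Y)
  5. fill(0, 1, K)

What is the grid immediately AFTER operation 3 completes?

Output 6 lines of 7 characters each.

After op 1 paint(2,1,W):
WWWWWWW
WWWWWWW
WWWWWWW
GWWWWYW
GWWWWYW
GWWWWYW
After op 2 paint(1,6,Y):
WWWWWWW
WWWWWWY
WWWWWWW
GWWWWYW
GWWWWYW
GWWWWYW
After op 3 fill(4,1,W) [0 cells changed]:
WWWWWWW
WWWWWWY
WWWWWWW
GWWWWYW
GWWWWYW
GWWWWYW

Answer: WWWWWWW
WWWWWWY
WWWWWWW
GWWWWYW
GWWWWYW
GWWWWYW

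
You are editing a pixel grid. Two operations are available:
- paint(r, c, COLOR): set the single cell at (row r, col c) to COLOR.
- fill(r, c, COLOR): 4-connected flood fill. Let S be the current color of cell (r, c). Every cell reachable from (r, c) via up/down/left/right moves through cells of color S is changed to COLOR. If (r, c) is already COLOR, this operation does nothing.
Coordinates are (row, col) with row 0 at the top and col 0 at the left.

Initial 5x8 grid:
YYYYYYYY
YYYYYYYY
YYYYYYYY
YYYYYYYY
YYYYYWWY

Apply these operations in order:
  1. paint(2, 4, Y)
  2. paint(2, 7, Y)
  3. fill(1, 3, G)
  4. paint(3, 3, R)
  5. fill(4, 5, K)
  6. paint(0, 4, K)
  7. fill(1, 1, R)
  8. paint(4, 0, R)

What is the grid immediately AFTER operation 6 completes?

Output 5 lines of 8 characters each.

Answer: GGGGKGGG
GGGGGGGG
GGGGGGGG
GGGRGGGG
GGGGGKKG

Derivation:
After op 1 paint(2,4,Y):
YYYYYYYY
YYYYYYYY
YYYYYYYY
YYYYYYYY
YYYYYWWY
After op 2 paint(2,7,Y):
YYYYYYYY
YYYYYYYY
YYYYYYYY
YYYYYYYY
YYYYYWWY
After op 3 fill(1,3,G) [38 cells changed]:
GGGGGGGG
GGGGGGGG
GGGGGGGG
GGGGGGGG
GGGGGWWG
After op 4 paint(3,3,R):
GGGGGGGG
GGGGGGGG
GGGGGGGG
GGGRGGGG
GGGGGWWG
After op 5 fill(4,5,K) [2 cells changed]:
GGGGGGGG
GGGGGGGG
GGGGGGGG
GGGRGGGG
GGGGGKKG
After op 6 paint(0,4,K):
GGGGKGGG
GGGGGGGG
GGGGGGGG
GGGRGGGG
GGGGGKKG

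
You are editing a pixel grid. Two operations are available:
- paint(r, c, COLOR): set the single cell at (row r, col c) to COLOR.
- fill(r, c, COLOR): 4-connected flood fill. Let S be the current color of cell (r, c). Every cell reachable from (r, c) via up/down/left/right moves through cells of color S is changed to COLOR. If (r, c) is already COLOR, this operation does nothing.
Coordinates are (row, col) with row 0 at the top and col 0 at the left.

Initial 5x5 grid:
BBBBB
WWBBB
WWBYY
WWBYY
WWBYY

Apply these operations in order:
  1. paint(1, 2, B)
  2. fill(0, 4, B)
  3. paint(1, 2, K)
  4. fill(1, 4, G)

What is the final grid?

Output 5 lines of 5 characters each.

Answer: GGGGG
WWKGG
WWBYY
WWBYY
WWBYY

Derivation:
After op 1 paint(1,2,B):
BBBBB
WWBBB
WWBYY
WWBYY
WWBYY
After op 2 fill(0,4,B) [0 cells changed]:
BBBBB
WWBBB
WWBYY
WWBYY
WWBYY
After op 3 paint(1,2,K):
BBBBB
WWKBB
WWBYY
WWBYY
WWBYY
After op 4 fill(1,4,G) [7 cells changed]:
GGGGG
WWKGG
WWBYY
WWBYY
WWBYY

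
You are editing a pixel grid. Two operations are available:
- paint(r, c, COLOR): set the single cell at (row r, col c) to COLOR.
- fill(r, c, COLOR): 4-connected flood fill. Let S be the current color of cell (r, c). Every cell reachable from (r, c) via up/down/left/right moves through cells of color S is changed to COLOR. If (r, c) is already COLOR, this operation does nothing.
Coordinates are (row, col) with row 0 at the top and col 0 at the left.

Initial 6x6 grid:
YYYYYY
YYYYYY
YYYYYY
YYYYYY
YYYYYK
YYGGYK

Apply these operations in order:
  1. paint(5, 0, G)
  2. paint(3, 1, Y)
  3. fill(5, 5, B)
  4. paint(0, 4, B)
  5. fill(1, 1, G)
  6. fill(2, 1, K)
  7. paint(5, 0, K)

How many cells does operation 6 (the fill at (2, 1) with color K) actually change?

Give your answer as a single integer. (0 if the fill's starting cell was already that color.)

Answer: 33

Derivation:
After op 1 paint(5,0,G):
YYYYYY
YYYYYY
YYYYYY
YYYYYY
YYYYYK
GYGGYK
After op 2 paint(3,1,Y):
YYYYYY
YYYYYY
YYYYYY
YYYYYY
YYYYYK
GYGGYK
After op 3 fill(5,5,B) [2 cells changed]:
YYYYYY
YYYYYY
YYYYYY
YYYYYY
YYYYYB
GYGGYB
After op 4 paint(0,4,B):
YYYYBY
YYYYYY
YYYYYY
YYYYYY
YYYYYB
GYGGYB
After op 5 fill(1,1,G) [30 cells changed]:
GGGGBG
GGGGGG
GGGGGG
GGGGGG
GGGGGB
GGGGGB
After op 6 fill(2,1,K) [33 cells changed]:
KKKKBK
KKKKKK
KKKKKK
KKKKKK
KKKKKB
KKKKKB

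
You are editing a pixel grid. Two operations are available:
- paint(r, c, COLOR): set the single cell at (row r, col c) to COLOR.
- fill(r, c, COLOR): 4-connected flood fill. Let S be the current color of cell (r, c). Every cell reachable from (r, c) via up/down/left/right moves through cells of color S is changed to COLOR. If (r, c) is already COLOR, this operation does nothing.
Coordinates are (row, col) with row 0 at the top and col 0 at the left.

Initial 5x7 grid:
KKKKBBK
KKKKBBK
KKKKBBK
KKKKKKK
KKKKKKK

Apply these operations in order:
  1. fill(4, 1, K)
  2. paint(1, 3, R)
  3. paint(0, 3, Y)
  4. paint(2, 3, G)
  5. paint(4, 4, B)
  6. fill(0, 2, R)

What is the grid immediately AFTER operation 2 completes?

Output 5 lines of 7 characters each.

Answer: KKKKBBK
KKKRBBK
KKKKBBK
KKKKKKK
KKKKKKK

Derivation:
After op 1 fill(4,1,K) [0 cells changed]:
KKKKBBK
KKKKBBK
KKKKBBK
KKKKKKK
KKKKKKK
After op 2 paint(1,3,R):
KKKKBBK
KKKRBBK
KKKKBBK
KKKKKKK
KKKKKKK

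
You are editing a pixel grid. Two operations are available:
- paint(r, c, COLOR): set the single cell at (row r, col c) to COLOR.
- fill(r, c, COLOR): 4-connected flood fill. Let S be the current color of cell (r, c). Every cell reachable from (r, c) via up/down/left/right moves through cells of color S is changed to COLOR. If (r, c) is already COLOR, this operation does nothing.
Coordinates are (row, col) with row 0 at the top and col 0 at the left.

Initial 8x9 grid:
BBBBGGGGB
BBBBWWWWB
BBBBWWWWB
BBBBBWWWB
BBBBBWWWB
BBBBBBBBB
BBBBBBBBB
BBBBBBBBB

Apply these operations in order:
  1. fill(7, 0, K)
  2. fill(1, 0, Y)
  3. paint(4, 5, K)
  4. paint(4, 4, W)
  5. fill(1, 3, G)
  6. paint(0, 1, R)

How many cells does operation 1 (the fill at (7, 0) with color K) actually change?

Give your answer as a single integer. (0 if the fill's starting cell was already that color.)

After op 1 fill(7,0,K) [54 cells changed]:
KKKKGGGGK
KKKKWWWWK
KKKKWWWWK
KKKKKWWWK
KKKKKWWWK
KKKKKKKKK
KKKKKKKKK
KKKKKKKKK

Answer: 54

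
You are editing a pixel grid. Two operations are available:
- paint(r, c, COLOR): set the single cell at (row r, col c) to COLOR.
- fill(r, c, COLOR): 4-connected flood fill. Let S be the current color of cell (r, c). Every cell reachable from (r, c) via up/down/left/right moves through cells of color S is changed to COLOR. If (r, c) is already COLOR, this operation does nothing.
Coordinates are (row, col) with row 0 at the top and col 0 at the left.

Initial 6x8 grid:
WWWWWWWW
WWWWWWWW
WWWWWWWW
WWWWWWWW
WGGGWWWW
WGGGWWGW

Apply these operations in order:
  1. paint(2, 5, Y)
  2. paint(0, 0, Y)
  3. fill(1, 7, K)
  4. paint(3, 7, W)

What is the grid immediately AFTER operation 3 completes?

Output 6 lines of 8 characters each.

Answer: YKKKKKKK
KKKKKKKK
KKKKKYKK
KKKKKKKK
KGGGKKKK
KGGGKKGK

Derivation:
After op 1 paint(2,5,Y):
WWWWWWWW
WWWWWWWW
WWWWWYWW
WWWWWWWW
WGGGWWWW
WGGGWWGW
After op 2 paint(0,0,Y):
YWWWWWWW
WWWWWWWW
WWWWWYWW
WWWWWWWW
WGGGWWWW
WGGGWWGW
After op 3 fill(1,7,K) [39 cells changed]:
YKKKKKKK
KKKKKKKK
KKKKKYKK
KKKKKKKK
KGGGKKKK
KGGGKKGK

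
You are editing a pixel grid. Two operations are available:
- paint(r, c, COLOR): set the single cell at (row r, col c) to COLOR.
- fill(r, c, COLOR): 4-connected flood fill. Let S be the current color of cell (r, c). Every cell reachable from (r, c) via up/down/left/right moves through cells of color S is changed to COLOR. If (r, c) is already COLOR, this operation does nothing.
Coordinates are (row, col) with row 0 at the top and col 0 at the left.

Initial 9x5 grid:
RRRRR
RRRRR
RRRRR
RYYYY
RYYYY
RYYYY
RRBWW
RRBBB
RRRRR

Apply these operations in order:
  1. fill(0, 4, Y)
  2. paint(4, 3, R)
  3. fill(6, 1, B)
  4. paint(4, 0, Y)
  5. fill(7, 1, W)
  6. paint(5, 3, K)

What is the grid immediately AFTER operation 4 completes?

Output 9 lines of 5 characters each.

After op 1 fill(0,4,Y) [27 cells changed]:
YYYYY
YYYYY
YYYYY
YYYYY
YYYYY
YYYYY
YYBWW
YYBBB
YYYYY
After op 2 paint(4,3,R):
YYYYY
YYYYY
YYYYY
YYYYY
YYYRY
YYYYY
YYBWW
YYBBB
YYYYY
After op 3 fill(6,1,B) [38 cells changed]:
BBBBB
BBBBB
BBBBB
BBBBB
BBBRB
BBBBB
BBBWW
BBBBB
BBBBB
After op 4 paint(4,0,Y):
BBBBB
BBBBB
BBBBB
BBBBB
YBBRB
BBBBB
BBBWW
BBBBB
BBBBB

Answer: BBBBB
BBBBB
BBBBB
BBBBB
YBBRB
BBBBB
BBBWW
BBBBB
BBBBB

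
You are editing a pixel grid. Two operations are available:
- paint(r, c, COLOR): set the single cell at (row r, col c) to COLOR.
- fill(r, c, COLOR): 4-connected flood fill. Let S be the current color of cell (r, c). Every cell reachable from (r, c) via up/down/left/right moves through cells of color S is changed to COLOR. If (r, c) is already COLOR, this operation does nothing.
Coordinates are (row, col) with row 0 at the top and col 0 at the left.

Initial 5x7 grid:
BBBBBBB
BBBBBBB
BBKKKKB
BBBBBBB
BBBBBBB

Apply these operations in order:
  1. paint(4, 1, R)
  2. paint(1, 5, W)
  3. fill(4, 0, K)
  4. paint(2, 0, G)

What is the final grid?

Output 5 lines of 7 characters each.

Answer: KKKKKKK
KKKKKWK
GKKKKKK
KKKKKKK
KRKKKKK

Derivation:
After op 1 paint(4,1,R):
BBBBBBB
BBBBBBB
BBKKKKB
BBBBBBB
BRBBBBB
After op 2 paint(1,5,W):
BBBBBBB
BBBBBWB
BBKKKKB
BBBBBBB
BRBBBBB
After op 3 fill(4,0,K) [29 cells changed]:
KKKKKKK
KKKKKWK
KKKKKKK
KKKKKKK
KRKKKKK
After op 4 paint(2,0,G):
KKKKKKK
KKKKKWK
GKKKKKK
KKKKKKK
KRKKKKK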